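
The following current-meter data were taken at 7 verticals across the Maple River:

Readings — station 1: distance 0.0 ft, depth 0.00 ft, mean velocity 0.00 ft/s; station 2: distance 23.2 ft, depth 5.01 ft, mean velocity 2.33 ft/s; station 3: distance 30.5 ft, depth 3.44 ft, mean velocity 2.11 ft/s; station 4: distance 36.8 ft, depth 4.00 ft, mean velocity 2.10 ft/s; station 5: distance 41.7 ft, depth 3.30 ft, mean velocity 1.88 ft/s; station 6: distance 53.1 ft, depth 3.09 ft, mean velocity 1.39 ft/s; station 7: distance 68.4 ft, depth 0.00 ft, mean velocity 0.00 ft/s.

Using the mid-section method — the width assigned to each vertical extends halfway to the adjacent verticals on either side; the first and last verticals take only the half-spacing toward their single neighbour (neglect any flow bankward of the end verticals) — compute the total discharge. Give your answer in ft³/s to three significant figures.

382 ft³/s

w_2 = (30.5 − 0.0)/2 = 15.25 ft; q_2 = 2.33 × 5.01 × 15.25 = 178.0 ft³/s
w_3 = (36.8 − 23.2)/2 = 6.8 ft; q_3 = 2.11 × 3.44 × 6.8 = 49.36 ft³/s
w_4 = (41.7 − 30.5)/2 = 5.6 ft; q_4 = 2.10 × 4.00 × 5.6 = 47.04 ft³/s
w_5 = (53.1 − 36.8)/2 = 8.15 ft; q_5 = 1.88 × 3.30 × 8.15 = 50.56 ft³/s
w_6 = (68.4 − 41.7)/2 = 13.35 ft; q_6 = 1.39 × 3.09 × 13.35 = 57.34 ft³/s
Stations 1, 7 contribute zero (depth or velocity is 0).
Q = Σ qᵢ = 382.3 ft³/s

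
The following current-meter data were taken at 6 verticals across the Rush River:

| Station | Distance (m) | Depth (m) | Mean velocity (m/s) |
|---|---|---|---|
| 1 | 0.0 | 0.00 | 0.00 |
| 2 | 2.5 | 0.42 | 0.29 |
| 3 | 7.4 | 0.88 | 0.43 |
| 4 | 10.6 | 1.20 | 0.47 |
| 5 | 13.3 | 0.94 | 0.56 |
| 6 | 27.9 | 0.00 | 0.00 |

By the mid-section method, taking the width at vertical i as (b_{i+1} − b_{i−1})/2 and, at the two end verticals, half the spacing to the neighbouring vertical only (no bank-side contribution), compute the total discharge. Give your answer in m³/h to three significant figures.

w_2 = (7.4 − 0.0)/2 = 3.7 m; q_2 = 0.29 × 0.42 × 3.7 = 0.4507 m³/s
w_3 = (10.6 − 2.5)/2 = 4.05 m; q_3 = 0.43 × 0.88 × 4.05 = 1.533 m³/s
w_4 = (13.3 − 7.4)/2 = 2.95 m; q_4 = 0.47 × 1.20 × 2.95 = 1.664 m³/s
w_5 = (27.9 − 10.6)/2 = 8.65 m; q_5 = 0.56 × 0.94 × 8.65 = 4.553 m³/s
Stations 1, 6 contribute zero (depth or velocity is 0).
Q = Σ qᵢ = 8.200 m³/s
= 8.200 × 3600 = 29520 m³/h

29500 m³/h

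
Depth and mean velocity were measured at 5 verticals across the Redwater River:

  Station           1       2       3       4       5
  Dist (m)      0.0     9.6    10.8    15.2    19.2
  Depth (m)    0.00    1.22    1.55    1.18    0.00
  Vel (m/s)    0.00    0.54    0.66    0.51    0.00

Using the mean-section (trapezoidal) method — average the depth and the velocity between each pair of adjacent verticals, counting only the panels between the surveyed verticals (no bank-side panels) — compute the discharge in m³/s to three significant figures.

Panel 1-2: Δb = 9.6 m, d̄ = (0.00+1.22)/2 = 0.61, v̄ = (0.00+0.54)/2 = 0.27 → q = 9.6×0.61×0.27 = 1.581 m³/s
Panel 2-3: Δb = 1.2 m, d̄ = (1.22+1.55)/2 = 1.385, v̄ = (0.54+0.66)/2 = 0.6 → q = 1.2×1.385×0.6 = 0.9972 m³/s
Panel 3-4: Δb = 4.4 m, d̄ = (1.55+1.18)/2 = 1.365, v̄ = (0.66+0.51)/2 = 0.585 → q = 4.4×1.365×0.585 = 3.514 m³/s
Panel 4-5: Δb = 4 m, d̄ = (1.18+0.00)/2 = 0.59, v̄ = (0.51+0.00)/2 = 0.255 → q = 4×0.59×0.255 = 0.6018 m³/s
Q = Σ q = 6.694 m³/s

6.69 m³/s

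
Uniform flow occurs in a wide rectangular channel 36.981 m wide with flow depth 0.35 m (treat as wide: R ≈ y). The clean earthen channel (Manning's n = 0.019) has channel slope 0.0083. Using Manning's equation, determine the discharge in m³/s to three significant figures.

30.8 m³/s

A = b·y = 36.981 × 0.35 = 12.94 m²
Wide channel: R ≈ y = 0.35 m
Q = (1/n)·A·R^(2/3)·S^(1/2) = (1/0.019) × 12.94 × 0.3500^(2/3) × 0.0083^(1/2) = 30.82 m³/s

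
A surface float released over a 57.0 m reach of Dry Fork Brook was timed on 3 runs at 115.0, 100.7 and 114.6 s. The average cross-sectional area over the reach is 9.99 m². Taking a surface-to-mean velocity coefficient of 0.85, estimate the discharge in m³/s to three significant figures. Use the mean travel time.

4.40 m³/s

t̄ = (115.0 + 100.7 + 114.6) / 3 = 110.1 s
v_surface = L / t̄ = 57.0 / 110.1 = 0.5177 m/s
v_mean = 0.85 × 0.5177 = 0.4401 m/s
Q = A × v_mean = 9.99 × 0.4401 = 4.396 m³/s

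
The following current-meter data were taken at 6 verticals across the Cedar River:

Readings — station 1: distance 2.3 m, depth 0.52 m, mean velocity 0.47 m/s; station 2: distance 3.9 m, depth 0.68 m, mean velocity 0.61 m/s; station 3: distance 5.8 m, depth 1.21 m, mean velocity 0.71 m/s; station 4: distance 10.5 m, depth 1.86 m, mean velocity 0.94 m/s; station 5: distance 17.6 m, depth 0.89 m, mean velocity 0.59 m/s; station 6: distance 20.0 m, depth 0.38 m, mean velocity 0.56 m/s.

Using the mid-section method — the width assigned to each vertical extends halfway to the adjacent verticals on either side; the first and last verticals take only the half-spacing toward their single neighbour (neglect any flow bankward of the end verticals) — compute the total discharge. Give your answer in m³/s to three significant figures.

16.8 m³/s

w_1 = (3.9 − 2.3)/2 = 0.8 m; q_1 = 0.47 × 0.52 × 0.8 = 0.1955 m³/s
w_2 = (5.8 − 2.3)/2 = 1.75 m; q_2 = 0.61 × 0.68 × 1.75 = 0.7259 m³/s
w_3 = (10.5 − 3.9)/2 = 3.3 m; q_3 = 0.71 × 1.21 × 3.3 = 2.835 m³/s
w_4 = (17.6 − 5.8)/2 = 5.9 m; q_4 = 0.94 × 1.86 × 5.9 = 10.32 m³/s
w_5 = (20.0 − 10.5)/2 = 4.75 m; q_5 = 0.59 × 0.89 × 4.75 = 2.494 m³/s
w_6 = (20.0 − 17.6)/2 = 1.2 m; q_6 = 0.56 × 0.38 × 1.2 = 0.2554 m³/s
Q = Σ qᵢ = 16.82 m³/s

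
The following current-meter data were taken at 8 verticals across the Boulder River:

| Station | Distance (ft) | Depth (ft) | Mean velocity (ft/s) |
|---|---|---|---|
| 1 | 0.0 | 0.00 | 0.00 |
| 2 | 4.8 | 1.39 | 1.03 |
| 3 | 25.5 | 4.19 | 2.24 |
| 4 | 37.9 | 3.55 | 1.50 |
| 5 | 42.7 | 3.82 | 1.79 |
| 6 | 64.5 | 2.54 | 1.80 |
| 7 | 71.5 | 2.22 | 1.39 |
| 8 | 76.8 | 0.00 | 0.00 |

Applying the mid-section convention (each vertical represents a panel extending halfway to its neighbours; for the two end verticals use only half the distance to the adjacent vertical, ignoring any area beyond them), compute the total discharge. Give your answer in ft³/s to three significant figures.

395 ft³/s

w_2 = (25.5 − 0.0)/2 = 12.75 ft; q_2 = 1.03 × 1.39 × 12.75 = 18.25 ft³/s
w_3 = (37.9 − 4.8)/2 = 16.55 ft; q_3 = 2.24 × 4.19 × 16.55 = 155.3 ft³/s
w_4 = (42.7 − 25.5)/2 = 8.6 ft; q_4 = 1.50 × 3.55 × 8.6 = 45.80 ft³/s
w_5 = (64.5 − 37.9)/2 = 13.3 ft; q_5 = 1.79 × 3.82 × 13.3 = 90.94 ft³/s
w_6 = (71.5 − 42.7)/2 = 14.4 ft; q_6 = 1.80 × 2.54 × 14.4 = 65.84 ft³/s
w_7 = (76.8 − 64.5)/2 = 6.15 ft; q_7 = 1.39 × 2.22 × 6.15 = 18.98 ft³/s
Stations 1, 8 contribute zero (depth or velocity is 0).
Q = Σ qᵢ = 395.1 ft³/s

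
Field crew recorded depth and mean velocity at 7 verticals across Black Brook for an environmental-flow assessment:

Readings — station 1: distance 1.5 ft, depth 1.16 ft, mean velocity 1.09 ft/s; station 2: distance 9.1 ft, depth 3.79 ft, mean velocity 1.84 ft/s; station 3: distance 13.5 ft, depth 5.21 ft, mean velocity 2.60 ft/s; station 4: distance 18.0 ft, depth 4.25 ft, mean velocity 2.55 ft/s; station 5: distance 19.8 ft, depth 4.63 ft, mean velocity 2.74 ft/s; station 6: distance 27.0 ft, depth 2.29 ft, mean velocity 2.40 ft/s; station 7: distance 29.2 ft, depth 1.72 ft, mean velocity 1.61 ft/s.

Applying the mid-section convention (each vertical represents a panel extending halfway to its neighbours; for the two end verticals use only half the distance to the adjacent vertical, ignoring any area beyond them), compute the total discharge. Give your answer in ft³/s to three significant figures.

227 ft³/s

w_1 = (9.1 − 1.5)/2 = 3.8 ft; q_1 = 1.09 × 1.16 × 3.8 = 4.805 ft³/s
w_2 = (13.5 − 1.5)/2 = 6 ft; q_2 = 1.84 × 3.79 × 6 = 41.84 ft³/s
w_3 = (18.0 − 9.1)/2 = 4.45 ft; q_3 = 2.60 × 5.21 × 4.45 = 60.28 ft³/s
w_4 = (19.8 − 13.5)/2 = 3.15 ft; q_4 = 2.55 × 4.25 × 3.15 = 34.14 ft³/s
w_5 = (27.0 − 18.0)/2 = 4.5 ft; q_5 = 2.74 × 4.63 × 4.5 = 57.09 ft³/s
w_6 = (29.2 − 19.8)/2 = 4.7 ft; q_6 = 2.40 × 2.29 × 4.7 = 25.83 ft³/s
w_7 = (29.2 − 27.0)/2 = 1.1 ft; q_7 = 1.61 × 1.72 × 1.1 = 3.046 ft³/s
Q = Σ qᵢ = 227.0 ft³/s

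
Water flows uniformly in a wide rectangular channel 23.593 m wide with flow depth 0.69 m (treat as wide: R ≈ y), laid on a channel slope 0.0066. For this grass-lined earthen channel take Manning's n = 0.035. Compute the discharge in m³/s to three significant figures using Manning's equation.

29.5 m³/s

A = b·y = 23.593 × 0.69 = 16.28 m²
Wide channel: R ≈ y = 0.69 m
Q = (1/n)·A·R^(2/3)·S^(1/2) = (1/0.035) × 16.28 × 0.6900^(2/3) × 0.0066^(1/2) = 29.51 m³/s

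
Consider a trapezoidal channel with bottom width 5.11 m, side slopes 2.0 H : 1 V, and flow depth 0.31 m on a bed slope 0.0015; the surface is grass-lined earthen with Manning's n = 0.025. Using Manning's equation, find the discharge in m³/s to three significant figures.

A = (b + z·y)·y = (5.11 + 2.0×0.31)×0.31 = 1.776 m²
P = b + 2y√(1+z²) = 5.11 + 2×0.31×√(1+2.0²) = 6.496 m
R = A/P = 1.776/6.496 = 0.2734 m
Q = (1/n)·A·R^(2/3)·S^(1/2) = (1/0.025) × 1.776 × 0.2734^(2/3) × 0.0015^(1/2) = 1.159 m³/s

1.16 m³/s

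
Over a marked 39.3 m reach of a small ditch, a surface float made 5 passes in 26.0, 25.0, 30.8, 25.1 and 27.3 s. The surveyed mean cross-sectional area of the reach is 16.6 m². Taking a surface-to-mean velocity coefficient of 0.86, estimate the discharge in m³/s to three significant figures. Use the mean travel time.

20.9 m³/s

t̄ = (26.0 + 25.0 + 30.8 + 25.1 + 27.3) / 5 = 26.84 s
v_surface = L / t̄ = 39.3 / 26.84 = 1.464 m/s
v_mean = 0.86 × 1.464 = 1.259 m/s
Q = A × v_mean = 16.6 × 1.259 = 20.90 m³/s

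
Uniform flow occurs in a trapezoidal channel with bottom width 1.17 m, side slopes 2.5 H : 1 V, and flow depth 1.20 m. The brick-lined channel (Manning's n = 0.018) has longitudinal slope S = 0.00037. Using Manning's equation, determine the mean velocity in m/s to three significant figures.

0.807 m/s

A = (b + z·y)·y = (1.17 + 2.5×1.20)×1.20 = 5.004 m²
P = b + 2y√(1+z²) = 1.17 + 2×1.20×√(1+2.5²) = 7.632 m
R = A/P = 5.004/7.632 = 0.6556 m
Q = (1/n)·A·R^(2/3)·S^(1/2) = (1/0.018) × 5.004 × 0.6556^(2/3) × 0.00037^(1/2) = 4.036 m³/s
V = Q/A = 4.036/5.004 = 0.8065 m/s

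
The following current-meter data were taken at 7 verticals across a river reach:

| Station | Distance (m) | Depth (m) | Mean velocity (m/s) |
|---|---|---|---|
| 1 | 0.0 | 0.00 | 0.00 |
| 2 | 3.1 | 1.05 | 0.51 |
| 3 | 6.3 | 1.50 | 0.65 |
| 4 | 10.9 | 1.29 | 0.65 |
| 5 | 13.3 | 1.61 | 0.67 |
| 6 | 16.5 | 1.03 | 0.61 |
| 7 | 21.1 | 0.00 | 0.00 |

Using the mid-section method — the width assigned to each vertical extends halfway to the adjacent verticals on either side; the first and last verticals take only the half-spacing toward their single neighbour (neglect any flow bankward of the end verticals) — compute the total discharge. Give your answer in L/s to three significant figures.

13900 L/s

w_2 = (6.3 − 0.0)/2 = 3.15 m; q_2 = 0.51 × 1.05 × 3.15 = 1.687 m³/s
w_3 = (10.9 − 3.1)/2 = 3.9 m; q_3 = 0.65 × 1.50 × 3.9 = 3.803 m³/s
w_4 = (13.3 − 6.3)/2 = 3.5 m; q_4 = 0.65 × 1.29 × 3.5 = 2.935 m³/s
w_5 = (16.5 − 10.9)/2 = 2.8 m; q_5 = 0.67 × 1.61 × 2.8 = 3.020 m³/s
w_6 = (21.1 − 13.3)/2 = 3.9 m; q_6 = 0.61 × 1.03 × 3.9 = 2.450 m³/s
Stations 1, 7 contribute zero (depth or velocity is 0).
Q = Σ qᵢ = 13.89 m³/s
= 13.89 × 1000 = 13890 L/s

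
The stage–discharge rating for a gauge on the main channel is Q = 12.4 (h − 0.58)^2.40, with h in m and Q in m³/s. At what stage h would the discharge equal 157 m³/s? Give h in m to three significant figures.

3.46 m

h − h₀ = (Q/C)^(1/b) = (157/12.4)^(1/2.40) = 2.880 m
h = 0.58 + 2.880 = 3.460 m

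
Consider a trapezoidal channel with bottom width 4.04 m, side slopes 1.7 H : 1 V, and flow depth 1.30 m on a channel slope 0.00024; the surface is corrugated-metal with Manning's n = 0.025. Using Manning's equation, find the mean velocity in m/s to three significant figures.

0.572 m/s

A = (b + z·y)·y = (4.04 + 1.7×1.30)×1.30 = 8.125 m²
P = b + 2y√(1+z²) = 4.04 + 2×1.30×√(1+1.7²) = 9.168 m
R = A/P = 8.125/9.168 = 0.8862 m
Q = (1/n)·A·R^(2/3)·S^(1/2) = (1/0.025) × 8.125 × 0.8862^(2/3) × 0.00024^(1/2) = 4.645 m³/s
V = Q/A = 4.645/8.125 = 0.5717 m/s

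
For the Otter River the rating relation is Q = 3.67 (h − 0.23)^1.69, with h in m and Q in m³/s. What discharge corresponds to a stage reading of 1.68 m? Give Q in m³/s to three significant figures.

6.88 m³/s

Q = 3.67 × (1.68 − 0.23)^1.69 = 3.67 × 1.45^1.69 = 6.877 m³/s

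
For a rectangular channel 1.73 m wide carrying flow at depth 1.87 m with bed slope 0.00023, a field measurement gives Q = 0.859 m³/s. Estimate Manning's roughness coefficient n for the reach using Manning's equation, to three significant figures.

0.0402

A = b·y = 1.73 × 1.87 = 3.235 m²
P = b + 2y = 1.73 + 2×1.87 = 5.470 m
R = A/P = 3.235/5.470 = 0.5914 m
n = (1/Q)·A·R^(2/3)·S^(1/2) = (1/0.859) × 3.235 × 0.7046 × 0.01517 = 0.04024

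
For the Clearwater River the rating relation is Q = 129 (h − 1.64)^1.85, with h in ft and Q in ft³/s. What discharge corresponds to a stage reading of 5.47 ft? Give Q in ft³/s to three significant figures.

1550 ft³/s

Q = 129 × (5.47 − 1.64)^1.85 = 129 × 3.83^1.85 = 1547 ft³/s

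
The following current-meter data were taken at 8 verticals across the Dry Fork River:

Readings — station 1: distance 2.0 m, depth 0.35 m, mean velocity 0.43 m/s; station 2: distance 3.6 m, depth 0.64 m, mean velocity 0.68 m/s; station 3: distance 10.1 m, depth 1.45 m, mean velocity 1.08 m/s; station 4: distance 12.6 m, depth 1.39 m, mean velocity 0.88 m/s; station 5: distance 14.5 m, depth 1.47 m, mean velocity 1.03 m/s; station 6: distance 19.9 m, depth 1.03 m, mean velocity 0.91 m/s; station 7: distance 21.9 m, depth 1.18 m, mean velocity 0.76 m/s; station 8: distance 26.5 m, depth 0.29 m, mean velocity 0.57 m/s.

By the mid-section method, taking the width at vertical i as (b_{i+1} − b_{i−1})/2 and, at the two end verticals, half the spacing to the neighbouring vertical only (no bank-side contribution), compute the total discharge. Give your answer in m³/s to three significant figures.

24.0 m³/s

w_1 = (3.6 − 2.0)/2 = 0.8 m; q_1 = 0.43 × 0.35 × 0.8 = 0.1204 m³/s
w_2 = (10.1 − 2.0)/2 = 4.05 m; q_2 = 0.68 × 0.64 × 4.05 = 1.763 m³/s
w_3 = (12.6 − 3.6)/2 = 4.5 m; q_3 = 1.08 × 1.45 × 4.5 = 7.047 m³/s
w_4 = (14.5 − 10.1)/2 = 2.2 m; q_4 = 0.88 × 1.39 × 2.2 = 2.691 m³/s
w_5 = (19.9 − 12.6)/2 = 3.65 m; q_5 = 1.03 × 1.47 × 3.65 = 5.526 m³/s
w_6 = (21.9 − 14.5)/2 = 3.7 m; q_6 = 0.91 × 1.03 × 3.7 = 3.468 m³/s
w_7 = (26.5 − 19.9)/2 = 3.3 m; q_7 = 0.76 × 1.18 × 3.3 = 2.959 m³/s
w_8 = (26.5 − 21.9)/2 = 2.3 m; q_8 = 0.57 × 0.29 × 2.3 = 0.3802 m³/s
Q = Σ qᵢ = 23.96 m³/s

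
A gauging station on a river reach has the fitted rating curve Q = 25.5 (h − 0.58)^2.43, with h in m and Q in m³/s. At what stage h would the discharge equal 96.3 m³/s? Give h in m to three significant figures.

2.31 m

h − h₀ = (Q/C)^(1/b) = (96.3/25.5)^(1/2.43) = 1.728 m
h = 0.58 + 1.728 = 2.308 m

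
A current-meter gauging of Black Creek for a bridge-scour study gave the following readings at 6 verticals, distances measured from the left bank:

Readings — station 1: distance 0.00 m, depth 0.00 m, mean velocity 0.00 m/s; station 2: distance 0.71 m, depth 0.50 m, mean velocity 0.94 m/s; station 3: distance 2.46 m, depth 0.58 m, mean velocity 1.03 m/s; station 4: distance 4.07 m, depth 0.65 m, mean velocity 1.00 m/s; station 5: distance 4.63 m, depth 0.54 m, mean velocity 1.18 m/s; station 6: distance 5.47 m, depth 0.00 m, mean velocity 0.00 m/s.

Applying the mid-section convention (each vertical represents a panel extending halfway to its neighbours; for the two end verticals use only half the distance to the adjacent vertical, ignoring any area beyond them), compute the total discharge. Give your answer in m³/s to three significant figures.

2.73 m³/s

w_2 = (2.46 − 0.00)/2 = 1.23 m; q_2 = 0.94 × 0.50 × 1.23 = 0.5781 m³/s
w_3 = (4.07 − 0.71)/2 = 1.68 m; q_3 = 1.03 × 0.58 × 1.68 = 1.004 m³/s
w_4 = (4.63 − 2.46)/2 = 1.085 m; q_4 = 1.00 × 0.65 × 1.085 = 0.7053 m³/s
w_5 = (5.47 − 4.07)/2 = 0.7 m; q_5 = 1.18 × 0.54 × 0.7 = 0.4460 m³/s
Stations 1, 6 contribute zero (depth or velocity is 0).
Q = Σ qᵢ = 2.733 m³/s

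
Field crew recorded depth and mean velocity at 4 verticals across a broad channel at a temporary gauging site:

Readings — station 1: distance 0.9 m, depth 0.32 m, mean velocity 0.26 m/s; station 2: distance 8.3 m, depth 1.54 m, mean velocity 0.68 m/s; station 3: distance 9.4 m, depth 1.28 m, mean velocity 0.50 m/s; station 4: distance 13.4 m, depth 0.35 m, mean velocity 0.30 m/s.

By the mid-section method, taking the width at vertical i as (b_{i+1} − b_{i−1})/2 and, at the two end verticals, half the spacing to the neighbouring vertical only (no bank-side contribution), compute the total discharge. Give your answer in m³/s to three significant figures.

6.60 m³/s

w_1 = (8.3 − 0.9)/2 = 3.7 m; q_1 = 0.26 × 0.32 × 3.7 = 0.3078 m³/s
w_2 = (9.4 − 0.9)/2 = 4.25 m; q_2 = 0.68 × 1.54 × 4.25 = 4.451 m³/s
w_3 = (13.4 − 8.3)/2 = 2.55 m; q_3 = 0.50 × 1.28 × 2.55 = 1.632 m³/s
w_4 = (13.4 − 9.4)/2 = 2 m; q_4 = 0.30 × 0.35 × 2 = 0.2100 m³/s
Q = Σ qᵢ = 6.600 m³/s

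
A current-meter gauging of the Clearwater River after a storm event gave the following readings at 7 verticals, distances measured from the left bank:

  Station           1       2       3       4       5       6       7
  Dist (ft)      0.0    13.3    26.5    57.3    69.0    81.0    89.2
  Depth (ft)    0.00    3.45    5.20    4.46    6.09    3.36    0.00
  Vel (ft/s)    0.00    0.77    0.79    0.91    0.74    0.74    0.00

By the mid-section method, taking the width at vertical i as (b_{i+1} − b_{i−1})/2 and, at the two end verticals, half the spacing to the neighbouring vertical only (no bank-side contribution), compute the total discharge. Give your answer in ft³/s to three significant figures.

w_2 = (26.5 − 0.0)/2 = 13.25 ft; q_2 = 0.77 × 3.45 × 13.25 = 35.20 ft³/s
w_3 = (57.3 − 13.3)/2 = 22 ft; q_3 = 0.79 × 5.20 × 22 = 90.38 ft³/s
w_4 = (69.0 − 26.5)/2 = 21.25 ft; q_4 = 0.91 × 4.46 × 21.25 = 86.25 ft³/s
w_5 = (81.0 − 57.3)/2 = 11.85 ft; q_5 = 0.74 × 6.09 × 11.85 = 53.40 ft³/s
w_6 = (89.2 − 69.0)/2 = 10.1 ft; q_6 = 0.74 × 3.36 × 10.1 = 25.11 ft³/s
Stations 1, 7 contribute zero (depth or velocity is 0).
Q = Σ qᵢ = 290.3 ft³/s

290 ft³/s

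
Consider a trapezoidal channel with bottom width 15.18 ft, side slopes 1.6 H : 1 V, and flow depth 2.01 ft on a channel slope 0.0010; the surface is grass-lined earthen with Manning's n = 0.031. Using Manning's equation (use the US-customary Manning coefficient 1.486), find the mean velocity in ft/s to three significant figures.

2.09 ft/s

A = (b + z·y)·y = (15.18 + 1.6×2.01)×2.01 = 36.98 ft²
P = b + 2y√(1+z²) = 15.18 + 2×2.01×√(1+1.6²) = 22.76 ft
R = A/P = 36.98/22.76 = 1.624 ft
Q = (1.486/n)·A·R^(2/3)·S^(1/2) = (1.486/0.031) × 36.98 × 1.624^(2/3) × 0.0010^(1/2) = 77.45 ft³/s
V = Q/A = 77.45/36.98 = 2.095 ft/s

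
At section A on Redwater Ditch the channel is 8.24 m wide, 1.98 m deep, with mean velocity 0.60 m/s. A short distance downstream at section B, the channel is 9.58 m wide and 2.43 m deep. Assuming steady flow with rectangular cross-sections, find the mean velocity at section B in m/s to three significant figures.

Q = A₁V₁ = (8.24×1.98) × 0.60 = 9.789 m³/s
A₂ = 9.58 × 2.43 = 23.28 m²
V₂ = Q/A₂ = 9.789/23.28 = 0.4205 m/s

0.421 m/s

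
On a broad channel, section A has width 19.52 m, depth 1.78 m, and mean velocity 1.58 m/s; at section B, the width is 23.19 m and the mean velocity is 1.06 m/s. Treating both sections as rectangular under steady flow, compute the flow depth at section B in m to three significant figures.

2.23 m

Q = A₁V₁ = (19.52×1.78) × 1.58 = 54.90 m³/s
d₂ = Q/(b₂ V₂) = 54.90/(23.19×1.06) = 2.233 m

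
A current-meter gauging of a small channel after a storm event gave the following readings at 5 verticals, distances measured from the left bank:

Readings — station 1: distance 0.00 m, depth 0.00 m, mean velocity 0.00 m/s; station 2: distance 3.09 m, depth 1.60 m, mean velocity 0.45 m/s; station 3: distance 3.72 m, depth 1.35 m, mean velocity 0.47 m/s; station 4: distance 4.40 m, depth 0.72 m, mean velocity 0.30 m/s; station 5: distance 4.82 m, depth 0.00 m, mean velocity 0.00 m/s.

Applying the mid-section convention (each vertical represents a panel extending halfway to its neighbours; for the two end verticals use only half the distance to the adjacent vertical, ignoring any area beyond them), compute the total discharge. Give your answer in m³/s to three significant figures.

w_2 = (3.72 − 0.00)/2 = 1.86 m; q_2 = 0.45 × 1.60 × 1.86 = 1.339 m³/s
w_3 = (4.40 − 3.09)/2 = 0.655 m; q_3 = 0.47 × 1.35 × 0.655 = 0.4156 m³/s
w_4 = (4.82 − 3.72)/2 = 0.55 m; q_4 = 0.30 × 0.72 × 0.55 = 0.1188 m³/s
Stations 1, 5 contribute zero (depth or velocity is 0).
Q = Σ qᵢ = 1.874 m³/s

1.87 m³/s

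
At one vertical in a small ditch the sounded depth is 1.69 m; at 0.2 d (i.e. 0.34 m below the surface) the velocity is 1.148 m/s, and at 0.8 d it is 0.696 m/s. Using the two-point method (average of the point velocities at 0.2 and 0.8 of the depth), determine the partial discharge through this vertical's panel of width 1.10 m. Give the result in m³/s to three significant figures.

1.71 m³/s

v̄ = (1.148 + 0.696) / 2 = 0.9220 m/s
q = v̄ × d × w = 0.9220 × 1.69 × 1.10 = 1.714 m³/s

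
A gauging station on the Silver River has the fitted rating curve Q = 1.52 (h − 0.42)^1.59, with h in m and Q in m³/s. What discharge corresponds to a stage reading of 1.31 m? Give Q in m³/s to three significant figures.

Q = 1.52 × (1.31 − 0.42)^1.59 = 1.52 × 0.89^1.59 = 1.263 m³/s

1.26 m³/s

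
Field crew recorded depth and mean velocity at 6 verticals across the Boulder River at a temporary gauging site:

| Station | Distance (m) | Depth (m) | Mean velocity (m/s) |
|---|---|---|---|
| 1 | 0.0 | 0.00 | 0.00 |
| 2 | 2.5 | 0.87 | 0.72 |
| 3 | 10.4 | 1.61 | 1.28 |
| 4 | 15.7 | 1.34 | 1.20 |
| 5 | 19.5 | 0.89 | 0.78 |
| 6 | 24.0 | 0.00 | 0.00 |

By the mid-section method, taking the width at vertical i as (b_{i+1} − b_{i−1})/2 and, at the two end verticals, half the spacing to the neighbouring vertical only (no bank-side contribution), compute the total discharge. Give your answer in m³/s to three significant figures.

27.1 m³/s

w_2 = (10.4 − 0.0)/2 = 5.2 m; q_2 = 0.72 × 0.87 × 5.2 = 3.257 m³/s
w_3 = (15.7 − 2.5)/2 = 6.6 m; q_3 = 1.28 × 1.61 × 6.6 = 13.60 m³/s
w_4 = (19.5 − 10.4)/2 = 4.55 m; q_4 = 1.20 × 1.34 × 4.55 = 7.316 m³/s
w_5 = (24.0 − 15.7)/2 = 4.15 m; q_5 = 0.78 × 0.89 × 4.15 = 2.881 m³/s
Stations 1, 6 contribute zero (depth or velocity is 0).
Q = Σ qᵢ = 27.06 m³/s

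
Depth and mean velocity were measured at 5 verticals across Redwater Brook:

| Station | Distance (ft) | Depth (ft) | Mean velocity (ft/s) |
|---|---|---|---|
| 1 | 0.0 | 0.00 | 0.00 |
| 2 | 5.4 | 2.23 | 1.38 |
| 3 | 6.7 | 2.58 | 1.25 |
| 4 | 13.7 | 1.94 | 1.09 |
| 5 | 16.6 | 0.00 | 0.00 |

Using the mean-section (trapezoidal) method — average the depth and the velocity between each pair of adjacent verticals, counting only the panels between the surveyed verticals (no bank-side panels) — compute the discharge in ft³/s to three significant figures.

28.3 ft³/s

Panel 1-2: Δb = 5.4 ft, d̄ = (0.00+2.23)/2 = 1.115, v̄ = (0.00+1.38)/2 = 0.69 → q = 5.4×1.115×0.69 = 4.154 ft³/s
Panel 2-3: Δb = 1.3 ft, d̄ = (2.23+2.58)/2 = 2.405, v̄ = (1.38+1.25)/2 = 1.315 → q = 1.3×2.405×1.315 = 4.111 ft³/s
Panel 3-4: Δb = 7 ft, d̄ = (2.58+1.94)/2 = 2.26, v̄ = (1.25+1.09)/2 = 1.17 → q = 7×2.26×1.17 = 18.51 ft³/s
Panel 4-5: Δb = 2.9 ft, d̄ = (1.94+0.00)/2 = 0.97, v̄ = (1.09+0.00)/2 = 0.545 → q = 2.9×0.97×0.545 = 1.533 ft³/s
Q = Σ q = 28.31 ft³/s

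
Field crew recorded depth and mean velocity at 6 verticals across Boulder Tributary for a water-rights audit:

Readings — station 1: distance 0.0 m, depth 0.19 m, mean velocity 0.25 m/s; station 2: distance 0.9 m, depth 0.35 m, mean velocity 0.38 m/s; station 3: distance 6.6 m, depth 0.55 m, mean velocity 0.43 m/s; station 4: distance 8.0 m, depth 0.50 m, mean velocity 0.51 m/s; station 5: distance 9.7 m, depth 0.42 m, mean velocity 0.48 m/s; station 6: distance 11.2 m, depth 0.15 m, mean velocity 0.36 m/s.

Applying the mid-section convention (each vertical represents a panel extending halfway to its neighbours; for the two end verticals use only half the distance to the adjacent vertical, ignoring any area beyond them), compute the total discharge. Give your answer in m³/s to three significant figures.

w_1 = (0.9 − 0.0)/2 = 0.45 m; q_1 = 0.25 × 0.19 × 0.45 = 0.02138 m³/s
w_2 = (6.6 − 0.0)/2 = 3.3 m; q_2 = 0.38 × 0.35 × 3.3 = 0.4389 m³/s
w_3 = (8.0 − 0.9)/2 = 3.55 m; q_3 = 0.43 × 0.55 × 3.55 = 0.8396 m³/s
w_4 = (9.7 − 6.6)/2 = 1.55 m; q_4 = 0.51 × 0.50 × 1.55 = 0.3953 m³/s
w_5 = (11.2 − 8.0)/2 = 1.6 m; q_5 = 0.48 × 0.42 × 1.6 = 0.3226 m³/s
w_6 = (11.2 − 9.7)/2 = 0.75 m; q_6 = 0.36 × 0.15 × 0.75 = 0.04050 m³/s
Q = Σ qᵢ = 2.058 m³/s

2.06 m³/s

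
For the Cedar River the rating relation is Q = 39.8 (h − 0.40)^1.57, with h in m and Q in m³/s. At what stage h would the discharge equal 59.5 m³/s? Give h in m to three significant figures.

1.69 m

h − h₀ = (Q/C)^(1/b) = (59.5/39.8)^(1/1.57) = 1.292 m
h = 0.40 + 1.292 = 1.692 m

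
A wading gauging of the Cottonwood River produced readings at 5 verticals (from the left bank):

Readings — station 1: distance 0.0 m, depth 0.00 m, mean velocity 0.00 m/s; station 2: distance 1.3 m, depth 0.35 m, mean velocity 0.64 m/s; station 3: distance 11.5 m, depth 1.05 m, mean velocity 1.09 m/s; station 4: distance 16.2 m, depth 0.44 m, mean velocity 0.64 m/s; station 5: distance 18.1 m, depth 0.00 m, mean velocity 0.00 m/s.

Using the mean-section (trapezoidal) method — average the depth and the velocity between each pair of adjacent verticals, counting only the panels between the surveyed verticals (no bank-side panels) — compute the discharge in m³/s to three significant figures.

9.41 m³/s

Panel 1-2: Δb = 1.3 m, d̄ = (0.00+0.35)/2 = 0.175, v̄ = (0.00+0.64)/2 = 0.32 → q = 1.3×0.175×0.32 = 0.07280 m³/s
Panel 2-3: Δb = 10.2 m, d̄ = (0.35+1.05)/2 = 0.7, v̄ = (0.64+1.09)/2 = 0.865 → q = 10.2×0.7×0.865 = 6.176 m³/s
Panel 3-4: Δb = 4.7 m, d̄ = (1.05+0.44)/2 = 0.745, v̄ = (1.09+0.64)/2 = 0.865 → q = 4.7×0.745×0.865 = 3.029 m³/s
Panel 4-5: Δb = 1.9 m, d̄ = (0.44+0.00)/2 = 0.22, v̄ = (0.64+0.00)/2 = 0.32 → q = 1.9×0.22×0.32 = 0.1338 m³/s
Q = Σ q = 9.411 m³/s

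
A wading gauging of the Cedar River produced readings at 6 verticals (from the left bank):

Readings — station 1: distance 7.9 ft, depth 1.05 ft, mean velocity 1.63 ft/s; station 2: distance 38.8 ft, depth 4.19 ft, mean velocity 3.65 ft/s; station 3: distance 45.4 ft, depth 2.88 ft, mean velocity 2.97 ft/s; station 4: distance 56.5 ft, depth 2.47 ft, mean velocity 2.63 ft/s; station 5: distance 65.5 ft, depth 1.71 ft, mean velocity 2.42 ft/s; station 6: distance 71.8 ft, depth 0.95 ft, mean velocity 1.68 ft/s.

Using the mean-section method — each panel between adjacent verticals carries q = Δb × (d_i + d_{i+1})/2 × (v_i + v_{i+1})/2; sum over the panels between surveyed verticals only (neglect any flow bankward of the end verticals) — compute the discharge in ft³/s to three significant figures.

439 ft³/s

Panel 1-2: Δb = 30.9 ft, d̄ = (1.05+4.19)/2 = 2.62, v̄ = (1.63+3.65)/2 = 2.64 → q = 30.9×2.62×2.64 = 213.7 ft³/s
Panel 2-3: Δb = 6.6 ft, d̄ = (4.19+2.88)/2 = 3.535, v̄ = (3.65+2.97)/2 = 3.31 → q = 6.6×3.535×3.31 = 77.23 ft³/s
Panel 3-4: Δb = 11.1 ft, d̄ = (2.88+2.47)/2 = 2.675, v̄ = (2.97+2.63)/2 = 2.8 → q = 11.1×2.675×2.8 = 83.14 ft³/s
Panel 4-5: Δb = 9 ft, d̄ = (2.47+1.71)/2 = 2.09, v̄ = (2.63+2.42)/2 = 2.525 → q = 9×2.09×2.525 = 47.50 ft³/s
Panel 5-6: Δb = 6.3 ft, d̄ = (1.71+0.95)/2 = 1.33, v̄ = (2.42+1.68)/2 = 2.05 → q = 6.3×1.33×2.05 = 17.18 ft³/s
Q = Σ q = 438.8 ft³/s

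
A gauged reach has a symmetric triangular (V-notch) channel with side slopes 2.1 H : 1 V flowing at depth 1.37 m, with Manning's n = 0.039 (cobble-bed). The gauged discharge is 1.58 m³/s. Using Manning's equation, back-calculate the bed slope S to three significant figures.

A = z·y² = 2.1×1.37² = 3.941 m²
P = 2y√(1+z²) = 2×1.37×√(1+2.1²) = 6.373 m
R = A/P = 3.941/6.373 = 0.6185 m
S = (Q·n / (1·A·R^(2/3)))² = (1.58×0.039 / (1×3.941×0.7259))² = 0.0004638

0.000464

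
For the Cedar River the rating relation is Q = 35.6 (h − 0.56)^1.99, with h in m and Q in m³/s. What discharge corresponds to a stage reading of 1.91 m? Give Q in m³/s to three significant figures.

Q = 35.6 × (1.91 − 0.56)^1.99 = 35.6 × 1.35^1.99 = 64.69 m³/s

64.7 m³/s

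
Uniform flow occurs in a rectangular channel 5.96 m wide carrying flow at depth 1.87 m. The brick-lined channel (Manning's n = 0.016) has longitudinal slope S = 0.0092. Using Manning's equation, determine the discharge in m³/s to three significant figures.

73.3 m³/s

A = b·y = 5.96 × 1.87 = 11.15 m²
P = b + 2y = 5.96 + 2×1.87 = 9.700 m
R = A/P = 11.15/9.700 = 1.149 m
Q = (1/n)·A·R^(2/3)·S^(1/2) = (1/0.016) × 11.15 × 1.149^(2/3) × 0.0092^(1/2) = 73.29 m³/s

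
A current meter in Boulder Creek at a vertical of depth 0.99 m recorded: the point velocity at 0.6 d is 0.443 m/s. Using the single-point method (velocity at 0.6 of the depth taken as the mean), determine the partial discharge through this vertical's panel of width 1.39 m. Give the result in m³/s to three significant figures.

0.610 m³/s

v̄ = v₀.₆ = 0.443 m/s
q = v̄ × d × w = 0.4430 × 0.99 × 1.39 = 0.6096 m³/s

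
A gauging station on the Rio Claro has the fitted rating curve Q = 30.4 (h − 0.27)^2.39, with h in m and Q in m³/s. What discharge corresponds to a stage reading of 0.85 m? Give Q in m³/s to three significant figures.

8.27 m³/s

Q = 30.4 × (0.85 − 0.27)^2.39 = 30.4 × 0.58^2.39 = 8.269 m³/s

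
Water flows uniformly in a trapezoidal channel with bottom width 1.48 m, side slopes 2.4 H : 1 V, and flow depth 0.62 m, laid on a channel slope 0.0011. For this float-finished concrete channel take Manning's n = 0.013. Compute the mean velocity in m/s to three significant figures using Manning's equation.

A = (b + z·y)·y = (1.48 + 2.4×0.62)×0.62 = 1.840 m²
P = b + 2y√(1+z²) = 1.48 + 2×0.62×√(1+2.4²) = 4.704 m
R = A/P = 1.840/4.704 = 0.3912 m
Q = (1/n)·A·R^(2/3)·S^(1/2) = (1/0.013) × 1.840 × 0.3912^(2/3) × 0.0011^(1/2) = 2.511 m³/s
V = Q/A = 2.511/1.840 = 1.365 m/s

1.36 m/s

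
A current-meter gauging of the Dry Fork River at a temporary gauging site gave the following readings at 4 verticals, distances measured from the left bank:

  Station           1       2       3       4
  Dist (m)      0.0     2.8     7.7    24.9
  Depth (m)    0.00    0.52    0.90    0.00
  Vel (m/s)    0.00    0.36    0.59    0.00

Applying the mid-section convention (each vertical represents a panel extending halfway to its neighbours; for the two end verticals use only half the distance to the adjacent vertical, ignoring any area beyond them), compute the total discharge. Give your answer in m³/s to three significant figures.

6.59 m³/s

w_2 = (7.7 − 0.0)/2 = 3.85 m; q_2 = 0.36 × 0.52 × 3.85 = 0.7207 m³/s
w_3 = (24.9 − 2.8)/2 = 11.05 m; q_3 = 0.59 × 0.90 × 11.05 = 5.868 m³/s
Stations 1, 4 contribute zero (depth or velocity is 0).
Q = Σ qᵢ = 6.588 m³/s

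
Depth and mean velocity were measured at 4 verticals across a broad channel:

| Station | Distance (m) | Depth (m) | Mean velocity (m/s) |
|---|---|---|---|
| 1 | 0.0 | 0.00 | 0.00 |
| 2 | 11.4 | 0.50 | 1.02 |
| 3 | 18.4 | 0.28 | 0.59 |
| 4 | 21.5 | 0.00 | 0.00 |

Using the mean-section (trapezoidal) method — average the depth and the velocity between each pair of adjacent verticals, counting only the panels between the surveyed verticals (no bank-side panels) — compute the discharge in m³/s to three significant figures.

3.78 m³/s

Panel 1-2: Δb = 11.4 m, d̄ = (0.00+0.50)/2 = 0.25, v̄ = (0.00+1.02)/2 = 0.51 → q = 11.4×0.25×0.51 = 1.454 m³/s
Panel 2-3: Δb = 7 m, d̄ = (0.50+0.28)/2 = 0.39, v̄ = (1.02+0.59)/2 = 0.805 → q = 7×0.39×0.805 = 2.198 m³/s
Panel 3-4: Δb = 3.1 m, d̄ = (0.28+0.00)/2 = 0.14, v̄ = (0.59+0.00)/2 = 0.295 → q = 3.1×0.14×0.295 = 0.1280 m³/s
Q = Σ q = 3.779 m³/s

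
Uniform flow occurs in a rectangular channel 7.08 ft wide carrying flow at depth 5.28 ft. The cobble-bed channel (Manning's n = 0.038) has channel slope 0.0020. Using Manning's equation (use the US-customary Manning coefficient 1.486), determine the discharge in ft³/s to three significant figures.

108 ft³/s

A = b·y = 7.08 × 5.28 = 37.38 ft²
P = b + 2y = 7.08 + 2×5.28 = 17.64 ft
R = A/P = 37.38/17.64 = 2.119 ft
Q = (1.486/n)·A·R^(2/3)·S^(1/2) = (1.486/0.038) × 37.38 × 2.119^(2/3) × 0.0020^(1/2) = 107.9 ft³/s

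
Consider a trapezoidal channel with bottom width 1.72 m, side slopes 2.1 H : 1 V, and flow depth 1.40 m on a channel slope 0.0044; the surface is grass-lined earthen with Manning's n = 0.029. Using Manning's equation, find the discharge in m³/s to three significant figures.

A = (b + z·y)·y = (1.72 + 2.1×1.40)×1.40 = 6.524 m²
P = b + 2y√(1+z²) = 1.72 + 2×1.40×√(1+2.1²) = 8.233 m
R = A/P = 6.524/8.233 = 0.7925 m
Q = (1/n)·A·R^(2/3)·S^(1/2) = (1/0.029) × 6.524 × 0.7925^(2/3) × 0.0044^(1/2) = 12.78 m³/s

12.8 m³/s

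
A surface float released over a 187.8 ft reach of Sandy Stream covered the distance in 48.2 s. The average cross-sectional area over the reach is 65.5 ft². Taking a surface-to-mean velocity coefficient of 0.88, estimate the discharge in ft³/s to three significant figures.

v_surface = L / t̄ = 187.8 / 48.2 = 3.896 ft/s
v_mean = 0.88 × 3.896 = 3.429 ft/s
Q = A × v_mean = 65.5 × 3.429 = 224.6 ft³/s

225 ft³/s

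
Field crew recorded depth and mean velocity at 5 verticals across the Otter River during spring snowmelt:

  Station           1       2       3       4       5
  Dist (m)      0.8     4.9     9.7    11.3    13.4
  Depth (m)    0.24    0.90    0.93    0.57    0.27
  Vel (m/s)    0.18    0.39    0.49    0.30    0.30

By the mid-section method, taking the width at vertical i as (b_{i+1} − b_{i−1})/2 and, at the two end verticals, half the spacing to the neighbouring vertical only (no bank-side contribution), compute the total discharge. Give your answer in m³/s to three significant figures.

3.51 m³/s

w_1 = (4.9 − 0.8)/2 = 2.05 m; q_1 = 0.18 × 0.24 × 2.05 = 0.08856 m³/s
w_2 = (9.7 − 0.8)/2 = 4.45 m; q_2 = 0.39 × 0.90 × 4.45 = 1.562 m³/s
w_3 = (11.3 − 4.9)/2 = 3.2 m; q_3 = 0.49 × 0.93 × 3.2 = 1.458 m³/s
w_4 = (13.4 − 9.7)/2 = 1.85 m; q_4 = 0.30 × 0.57 × 1.85 = 0.3164 m³/s
w_5 = (13.4 − 11.3)/2 = 1.05 m; q_5 = 0.30 × 0.27 × 1.05 = 0.08505 m³/s
Q = Σ qᵢ = 3.510 m³/s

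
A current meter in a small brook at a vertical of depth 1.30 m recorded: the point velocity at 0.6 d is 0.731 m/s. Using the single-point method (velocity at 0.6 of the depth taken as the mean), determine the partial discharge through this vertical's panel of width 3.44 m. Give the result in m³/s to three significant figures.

3.27 m³/s

v̄ = v₀.₆ = 0.731 m/s
q = v̄ × d × w = 0.7310 × 1.30 × 3.44 = 3.269 m³/s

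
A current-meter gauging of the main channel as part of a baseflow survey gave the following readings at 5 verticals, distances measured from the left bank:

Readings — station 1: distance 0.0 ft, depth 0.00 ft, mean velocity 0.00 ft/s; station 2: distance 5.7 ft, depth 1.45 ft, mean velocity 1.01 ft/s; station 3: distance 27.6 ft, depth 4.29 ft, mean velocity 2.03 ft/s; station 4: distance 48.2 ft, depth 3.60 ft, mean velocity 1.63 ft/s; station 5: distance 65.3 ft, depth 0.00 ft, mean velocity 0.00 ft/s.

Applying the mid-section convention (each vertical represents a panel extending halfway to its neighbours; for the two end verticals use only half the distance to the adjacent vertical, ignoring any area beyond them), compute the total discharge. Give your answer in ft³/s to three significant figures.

w_2 = (27.6 − 0.0)/2 = 13.8 ft; q_2 = 1.01 × 1.45 × 13.8 = 20.21 ft³/s
w_3 = (48.2 − 5.7)/2 = 21.25 ft; q_3 = 2.03 × 4.29 × 21.25 = 185.1 ft³/s
w_4 = (65.3 − 27.6)/2 = 18.85 ft; q_4 = 1.63 × 3.60 × 18.85 = 110.6 ft³/s
Stations 1, 5 contribute zero (depth or velocity is 0).
Q = Σ qᵢ = 315.9 ft³/s

316 ft³/s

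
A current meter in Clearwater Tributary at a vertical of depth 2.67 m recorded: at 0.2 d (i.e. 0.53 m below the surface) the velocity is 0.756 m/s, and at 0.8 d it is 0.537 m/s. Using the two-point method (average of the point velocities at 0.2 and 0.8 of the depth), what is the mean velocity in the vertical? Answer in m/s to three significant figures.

v̄ = (0.756 + 0.537) / 2 = 0.6465 m/s

0.647 m/s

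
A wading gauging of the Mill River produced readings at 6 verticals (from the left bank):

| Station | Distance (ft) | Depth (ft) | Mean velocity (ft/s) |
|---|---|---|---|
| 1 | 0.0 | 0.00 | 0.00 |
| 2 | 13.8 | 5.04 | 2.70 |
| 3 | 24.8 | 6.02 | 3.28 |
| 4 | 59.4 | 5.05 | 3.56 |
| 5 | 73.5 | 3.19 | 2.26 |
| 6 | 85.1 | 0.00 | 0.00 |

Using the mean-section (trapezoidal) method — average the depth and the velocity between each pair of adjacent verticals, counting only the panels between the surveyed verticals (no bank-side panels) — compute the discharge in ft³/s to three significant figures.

Panel 1-2: Δb = 13.8 ft, d̄ = (0.00+5.04)/2 = 2.52, v̄ = (0.00+2.70)/2 = 1.35 → q = 13.8×2.52×1.35 = 46.95 ft³/s
Panel 2-3: Δb = 11 ft, d̄ = (5.04+6.02)/2 = 5.53, v̄ = (2.70+3.28)/2 = 2.99 → q = 11×5.53×2.99 = 181.9 ft³/s
Panel 3-4: Δb = 34.6 ft, d̄ = (6.02+5.05)/2 = 5.535, v̄ = (3.28+3.56)/2 = 3.42 → q = 34.6×5.535×3.42 = 655.0 ft³/s
Panel 4-5: Δb = 14.1 ft, d̄ = (5.05+3.19)/2 = 4.12, v̄ = (3.56+2.26)/2 = 2.91 → q = 14.1×4.12×2.91 = 169.0 ft³/s
Panel 5-6: Δb = 11.6 ft, d̄ = (3.19+0.00)/2 = 1.595, v̄ = (2.26+0.00)/2 = 1.13 → q = 11.6×1.595×1.13 = 20.91 ft³/s
Q = Σ q = 1074 ft³/s

1070 ft³/s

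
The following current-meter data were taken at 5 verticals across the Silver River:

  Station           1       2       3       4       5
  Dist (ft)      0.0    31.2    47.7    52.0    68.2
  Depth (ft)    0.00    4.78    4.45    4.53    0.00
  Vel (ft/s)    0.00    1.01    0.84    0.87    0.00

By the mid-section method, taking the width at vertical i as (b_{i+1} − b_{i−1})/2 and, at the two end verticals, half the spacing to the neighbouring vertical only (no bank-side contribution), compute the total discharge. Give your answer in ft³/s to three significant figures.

w_2 = (47.7 − 0.0)/2 = 23.85 ft; q_2 = 1.01 × 4.78 × 23.85 = 115.1 ft³/s
w_3 = (52.0 − 31.2)/2 = 10.4 ft; q_3 = 0.84 × 4.45 × 10.4 = 38.88 ft³/s
w_4 = (68.2 − 47.7)/2 = 10.25 ft; q_4 = 0.87 × 4.53 × 10.25 = 40.40 ft³/s
Stations 1, 5 contribute zero (depth or velocity is 0).
Q = Σ qᵢ = 194.4 ft³/s

194 ft³/s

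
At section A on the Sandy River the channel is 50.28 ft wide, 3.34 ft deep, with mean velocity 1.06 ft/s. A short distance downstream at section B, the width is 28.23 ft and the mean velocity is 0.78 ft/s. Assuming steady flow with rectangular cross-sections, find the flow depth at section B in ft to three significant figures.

Q = A₁V₁ = (50.28×3.34) × 1.06 = 178.0 ft³/s
d₂ = Q/(b₂ V₂) = 178.0/(28.23×0.78) = 8.084 ft

8.08 ft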